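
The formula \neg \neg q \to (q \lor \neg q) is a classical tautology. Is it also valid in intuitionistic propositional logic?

This is a variant of double-negation elimination (deriving excluded middle from double negation), which is not intuitionistically valid.
A Kripke countermodel: worlds 0, 1; order generated by 0 \le 1; atoms true at each world — 0:{}; 1:{q}.
0 \nVdash \neg \neg q \to (q \lor \neg q): already at 0 itself, 0 \Vdash \neg \neg q but 0 \nVdash q \lor \neg q.
0 \nVdash q \lor \neg q: neither disjunct is forced at 0.
0 lacks atom q, so 0 \nVdash q.
So the root 0 does not force the formula.

No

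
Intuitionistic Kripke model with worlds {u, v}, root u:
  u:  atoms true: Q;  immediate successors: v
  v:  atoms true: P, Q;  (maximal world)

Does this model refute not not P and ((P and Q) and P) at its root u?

u does not force not not P and ((P and Q) and P) since u fails (P and Q) and P.
So the root u does not force not not P and ((P and Q) and P); the model is a countermodel.

Yes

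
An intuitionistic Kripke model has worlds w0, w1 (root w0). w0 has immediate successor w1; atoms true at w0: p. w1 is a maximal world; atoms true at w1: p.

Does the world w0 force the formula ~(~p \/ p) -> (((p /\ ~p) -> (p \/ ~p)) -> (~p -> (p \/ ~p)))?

Yes

w0 ||- ~(~p \/ p) -> (((p /\ ~p) -> (p \/ ~p)) -> (~p -> (p \/ ~p))) vacuously: no world accessible from w0 forces the antecedent ~(~p \/ p).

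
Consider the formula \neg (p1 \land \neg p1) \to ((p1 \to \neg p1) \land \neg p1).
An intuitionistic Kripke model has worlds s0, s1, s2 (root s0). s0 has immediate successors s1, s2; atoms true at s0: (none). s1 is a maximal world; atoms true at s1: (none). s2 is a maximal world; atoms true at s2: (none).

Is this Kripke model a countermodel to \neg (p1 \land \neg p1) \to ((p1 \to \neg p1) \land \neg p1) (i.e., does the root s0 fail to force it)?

s0 \Vdash \neg (p1 \land \neg p1) \to ((p1 \to \neg p1) \land \neg p1): every world accessible from s0 that forces \neg (p1 \land \neg p1) (namely s0, s1, s2) also forces (p1 \to \neg p1) \land \neg p1.
So the root s0 forces \neg (p1 \land \neg p1) \to ((p1 \to \neg p1) \land \neg p1); the model is not a countermodel.

No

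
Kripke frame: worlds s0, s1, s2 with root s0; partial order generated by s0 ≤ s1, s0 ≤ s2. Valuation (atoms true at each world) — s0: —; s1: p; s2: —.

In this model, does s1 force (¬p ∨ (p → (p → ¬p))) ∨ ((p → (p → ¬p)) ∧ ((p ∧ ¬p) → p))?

No

s1 ⊮ (¬p ∨ (p → (p → ¬p))) ∨ ((p → (p → ¬p)) ∧ ((p ∧ ¬p) → p)): neither disjunct is forced at s1.
s1 ⊮ ¬p ∨ (p → (p → ¬p)): neither disjunct is forced at s1.
s1 ⊮ ¬p since s1 is accessible from s1 and s1 ⊩ p.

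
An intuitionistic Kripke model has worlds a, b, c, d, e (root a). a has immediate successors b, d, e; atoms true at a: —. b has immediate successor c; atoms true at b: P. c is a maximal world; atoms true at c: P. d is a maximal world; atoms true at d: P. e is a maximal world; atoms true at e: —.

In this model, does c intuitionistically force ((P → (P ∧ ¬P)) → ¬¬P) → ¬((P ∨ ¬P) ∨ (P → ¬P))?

No

c ⊮ ((P → (P ∧ ¬P)) → ¬¬P) → ¬((P ∨ ¬P) ∨ (P → ¬P)): already at c itself, c ⊩ (P → (P ∧ ¬P)) → ¬¬P but c ⊮ ¬((P ∨ ¬P) ∨ (P → ¬P)).
c ⊮ ¬((P ∨ ¬P) ∨ (P → ¬P)) since c is accessible from c and c ⊩ (P ∨ ¬P) ∨ (P → ¬P).
c ⊩ (P ∨ ¬P) ∨ (P → ¬P) via the disjunct P ∨ ¬P.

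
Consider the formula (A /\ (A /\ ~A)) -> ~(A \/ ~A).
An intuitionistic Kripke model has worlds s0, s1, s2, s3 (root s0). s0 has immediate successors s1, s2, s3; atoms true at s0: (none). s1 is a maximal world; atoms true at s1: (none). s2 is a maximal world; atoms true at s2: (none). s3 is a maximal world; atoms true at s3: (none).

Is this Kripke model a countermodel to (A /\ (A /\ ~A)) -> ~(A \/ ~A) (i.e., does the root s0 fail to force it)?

No

s0 ||- (A /\ (A /\ ~A)) -> ~(A \/ ~A) vacuously: no world accessible from s0 forces the antecedent A /\ (A /\ ~A).
So the root s0 forces (A /\ (A /\ ~A)) -> ~(A \/ ~A); the model is not a countermodel.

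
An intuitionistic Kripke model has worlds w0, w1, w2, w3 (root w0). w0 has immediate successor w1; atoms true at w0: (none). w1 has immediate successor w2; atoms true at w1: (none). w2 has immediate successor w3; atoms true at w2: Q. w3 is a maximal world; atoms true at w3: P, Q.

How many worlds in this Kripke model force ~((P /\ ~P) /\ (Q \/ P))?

4

w0: forces it.
w1: forces it.
w2: forces it.
w3: forces it.
Worlds forcing the formula: {w0, w1, w2, w3}.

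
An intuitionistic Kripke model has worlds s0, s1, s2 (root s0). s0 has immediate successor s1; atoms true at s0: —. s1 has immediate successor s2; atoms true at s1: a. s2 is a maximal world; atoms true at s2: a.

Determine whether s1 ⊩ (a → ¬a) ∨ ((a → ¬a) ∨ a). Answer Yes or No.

Yes

s1 ⊩ (a → ¬a) ∨ ((a → ¬a) ∨ a) via the disjunct (a → ¬a) ∨ a.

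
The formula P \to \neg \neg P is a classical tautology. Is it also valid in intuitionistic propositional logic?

This is double-negation introduction, which is intuitionistically derivable.
If a world forces P then every accessible world forces P (persistence), so none forces \neg P; hence \neg \neg P.

Yes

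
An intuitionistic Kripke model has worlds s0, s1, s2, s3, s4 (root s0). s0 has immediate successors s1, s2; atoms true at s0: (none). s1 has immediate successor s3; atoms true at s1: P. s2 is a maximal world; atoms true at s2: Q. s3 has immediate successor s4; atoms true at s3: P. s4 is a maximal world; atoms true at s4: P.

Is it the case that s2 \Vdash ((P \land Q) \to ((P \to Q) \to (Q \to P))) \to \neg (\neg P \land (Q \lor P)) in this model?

s2 \nVdash ((P \land Q) \to ((P \to Q) \to (Q \to P))) \to \neg (\neg P \land (Q \lor P)): already at s2 itself, s2 \Vdash (P \land Q) \to ((P \to Q) \to (Q \to P)) but s2 \nVdash \neg (\neg P \land (Q \lor P)).
s2 \nVdash \neg (\neg P \land (Q \lor P)) since s2 is accessible from s2 and s2 \Vdash \neg P \land (Q \lor P).
s2 \Vdash \neg P \land (Q \lor P) since s2 forces both conjuncts.

No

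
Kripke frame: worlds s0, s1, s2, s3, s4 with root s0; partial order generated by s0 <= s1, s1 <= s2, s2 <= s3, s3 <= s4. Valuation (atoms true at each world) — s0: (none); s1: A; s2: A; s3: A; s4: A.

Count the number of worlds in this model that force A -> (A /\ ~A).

s0: does not force it — s0 ||-/- A -> (A /\ ~A): at the accessible world s1, s1 ||- A but s1 ||-/- A /\ ~A.
s1: does not force it.
s2: does not force it.
s3: does not force it.
s4: does not force it.
Worlds forcing the formula: { }.

0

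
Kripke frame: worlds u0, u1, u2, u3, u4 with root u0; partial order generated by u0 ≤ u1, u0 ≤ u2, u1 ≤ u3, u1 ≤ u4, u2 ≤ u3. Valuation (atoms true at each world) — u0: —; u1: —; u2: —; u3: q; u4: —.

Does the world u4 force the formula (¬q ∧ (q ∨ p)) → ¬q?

u4 ⊩ (¬q ∧ (q ∨ p)) → ¬q vacuously: no world accessible from u4 forces the antecedent ¬q ∧ (q ∨ p).

Yes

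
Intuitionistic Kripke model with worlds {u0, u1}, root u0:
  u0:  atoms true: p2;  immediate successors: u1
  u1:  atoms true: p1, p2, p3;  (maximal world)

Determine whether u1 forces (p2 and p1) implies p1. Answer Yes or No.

Yes

u1 forces (p2 and p1) implies p1: every world accessible from u1 that forces p2 and p1 (namely u1) also forces p1.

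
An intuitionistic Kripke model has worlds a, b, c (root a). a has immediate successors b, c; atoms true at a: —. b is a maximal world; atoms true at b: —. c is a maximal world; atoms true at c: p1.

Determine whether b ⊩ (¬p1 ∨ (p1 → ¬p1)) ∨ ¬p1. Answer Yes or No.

b ⊩ (¬p1 ∨ (p1 → ¬p1)) ∨ ¬p1 via the disjunct ¬p1 ∨ (p1 → ¬p1).

Yes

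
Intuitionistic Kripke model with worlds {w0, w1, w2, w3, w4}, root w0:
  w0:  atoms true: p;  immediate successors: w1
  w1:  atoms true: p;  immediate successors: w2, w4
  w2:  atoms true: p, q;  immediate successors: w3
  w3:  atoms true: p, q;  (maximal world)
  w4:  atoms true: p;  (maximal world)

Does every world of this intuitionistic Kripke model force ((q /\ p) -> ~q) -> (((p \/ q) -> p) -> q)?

Not every world: w0 ||-/- ((q /\ p) -> ~q) -> (((p \/ q) -> p) -> q).
w0 ||-/- ((q /\ p) -> ~q) -> (((p \/ q) -> p) -> q): at the accessible world w4, w4 ||- (q /\ p) -> ~q but w4 ||-/- ((p \/ q) -> p) -> q.
w4 ||-/- ((p \/ q) -> p) -> q: already at w4 itself, w4 ||- (p \/ q) -> p but w4 ||-/- q.
w4 lacks atom q, so w4 ||-/- q.

No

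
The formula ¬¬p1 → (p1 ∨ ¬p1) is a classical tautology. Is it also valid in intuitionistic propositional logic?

No

This is a variant of double-negation elimination (deriving excluded middle from double negation), which is not intuitionistically valid.
A Kripke countermodel: worlds a, b; order generated by a ≤ b; atoms true at each world — a:{}; b:{p1}.
a ⊮ ¬¬p1 → (p1 ∨ ¬p1): already at a itself, a ⊩ ¬¬p1 but a ⊮ p1 ∨ ¬p1.
a ⊮ p1 ∨ ¬p1: neither disjunct is forced at a.
a lacks atom p1, so a ⊮ p1.
So the root a does not force the formula.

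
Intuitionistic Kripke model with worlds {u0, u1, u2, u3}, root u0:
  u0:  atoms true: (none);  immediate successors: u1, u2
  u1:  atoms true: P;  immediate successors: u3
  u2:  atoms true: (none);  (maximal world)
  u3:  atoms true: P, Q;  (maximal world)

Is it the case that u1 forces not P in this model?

u1 does not force not P since u1 is accessible from u1 and u1 forces P.

No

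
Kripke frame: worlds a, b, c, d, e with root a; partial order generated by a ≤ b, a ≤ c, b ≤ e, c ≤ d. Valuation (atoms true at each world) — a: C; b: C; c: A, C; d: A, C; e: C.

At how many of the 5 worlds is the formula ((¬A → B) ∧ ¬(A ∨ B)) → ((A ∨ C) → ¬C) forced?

a: forces it.
b: forces it.
c: forces it.
d: forces it.
e: forces it.
Worlds forcing the formula: {a, b, c, d, e}.

5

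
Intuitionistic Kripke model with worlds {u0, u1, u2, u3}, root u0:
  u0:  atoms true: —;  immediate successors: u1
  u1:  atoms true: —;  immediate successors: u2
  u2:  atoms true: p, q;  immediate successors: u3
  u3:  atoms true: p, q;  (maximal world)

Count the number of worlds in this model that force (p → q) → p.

u0: does not force it — u0 ⊮ (p → q) → p: already at u0 itself, u0 ⊩ p → q but u0 ⊮ p.
u1: does not force it — u1 ⊮ (p → q) → p: already at u1 itself, u1 ⊩ p → q but u1 ⊮ p.
u2: forces it.
u3: forces it.
Worlds forcing the formula: {u2, u3}.

2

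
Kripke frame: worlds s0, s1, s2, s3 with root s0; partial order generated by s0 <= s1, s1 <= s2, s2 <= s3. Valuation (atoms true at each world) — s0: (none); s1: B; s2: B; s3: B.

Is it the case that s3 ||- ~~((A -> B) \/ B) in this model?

Yes

s3 ||- ~~((A -> B) \/ B): no world accessible from s3 forces ~((A -> B) \/ B).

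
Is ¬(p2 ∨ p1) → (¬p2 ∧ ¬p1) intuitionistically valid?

This is a constructively valid De Morgan direction (negated disjunction to conjunction of negations), which is intuitionistically derivable.
From ¬(p2 ∨ p1): if p2 held then p2 ∨ p1 would, contradiction — so ¬p2; similarly ¬p1.

Yes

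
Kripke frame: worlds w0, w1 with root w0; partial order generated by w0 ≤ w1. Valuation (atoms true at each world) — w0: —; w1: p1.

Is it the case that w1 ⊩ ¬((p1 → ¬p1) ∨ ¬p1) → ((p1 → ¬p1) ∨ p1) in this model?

w1 ⊩ ¬((p1 → ¬p1) ∨ ¬p1) → ((p1 → ¬p1) ∨ p1): every world accessible from w1 that forces ¬((p1 → ¬p1) ∨ ¬p1) (namely w1) also forces (p1 → ¬p1) ∨ p1.

Yes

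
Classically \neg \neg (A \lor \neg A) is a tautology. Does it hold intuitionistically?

Yes

This is the double negation of excluded middle, which is intuitionistically derivable.
Assuming \neg (A \lor \neg A): from A we'd get A \lor \neg A, so \neg A; but then A \lor \neg A again — contradiction. Hence \neg \neg (A \lor \neg A).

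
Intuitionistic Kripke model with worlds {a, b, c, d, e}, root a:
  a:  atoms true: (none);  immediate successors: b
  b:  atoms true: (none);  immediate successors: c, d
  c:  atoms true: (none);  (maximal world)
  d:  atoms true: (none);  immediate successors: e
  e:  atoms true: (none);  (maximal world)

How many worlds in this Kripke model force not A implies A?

0

a: does not force it — a does not force not A implies A: already at a itself, a forces not A but a does not force A.
b: does not force it — b does not force not A implies A: already at b itself, b forces not A but b does not force A.
c: does not force it.
d: does not force it.
e: does not force it.
Worlds forcing the formula: { }.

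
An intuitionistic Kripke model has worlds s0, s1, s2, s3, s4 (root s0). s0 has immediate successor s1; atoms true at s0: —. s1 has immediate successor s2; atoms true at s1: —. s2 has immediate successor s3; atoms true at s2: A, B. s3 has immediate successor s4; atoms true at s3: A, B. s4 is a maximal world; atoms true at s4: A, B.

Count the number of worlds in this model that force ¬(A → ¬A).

s0: forces it.
s1: forces it.
s2: forces it.
s3: forces it.
s4: forces it.
Worlds forcing the formula: {s0, s1, s2, s3, s4}.

5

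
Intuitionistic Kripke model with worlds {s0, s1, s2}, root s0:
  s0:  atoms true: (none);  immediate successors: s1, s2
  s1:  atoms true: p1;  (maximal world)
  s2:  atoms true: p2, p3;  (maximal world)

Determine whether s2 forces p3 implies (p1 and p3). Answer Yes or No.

s2 does not force p3 implies (p1 and p3): already at s2 itself, s2 forces p3 but s2 does not force p1 and p3.
s2 does not force p1 and p3 since s2 fails p1.

No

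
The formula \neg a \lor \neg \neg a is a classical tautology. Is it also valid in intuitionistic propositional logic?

This is the weak law of excluded middle, which is not intuitionistically valid.
A Kripke countermodel: worlds u, v, w; order generated by u \le v, u \le w; atoms true at each world — u:{}; v:{a}; w:{}.
u \nVdash \neg a \lor \neg \neg a: neither disjunct is forced at u.
u \nVdash \neg a since v is accessible from u and v \Vdash a.
So the root u does not force the formula.

No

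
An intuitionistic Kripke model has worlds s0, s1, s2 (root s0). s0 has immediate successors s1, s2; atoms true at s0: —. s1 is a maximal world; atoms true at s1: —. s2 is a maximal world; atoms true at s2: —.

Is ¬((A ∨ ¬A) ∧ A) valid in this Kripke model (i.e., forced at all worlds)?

Yes

s0 ⊩ ¬((A ∨ ¬A) ∧ A): no world accessible from s0 forces (A ∨ ¬A) ∧ A.
Since the root s0 forces ¬((A ∨ ¬A) ∧ A) and forcing is persistent (monotone upward), every world forces it.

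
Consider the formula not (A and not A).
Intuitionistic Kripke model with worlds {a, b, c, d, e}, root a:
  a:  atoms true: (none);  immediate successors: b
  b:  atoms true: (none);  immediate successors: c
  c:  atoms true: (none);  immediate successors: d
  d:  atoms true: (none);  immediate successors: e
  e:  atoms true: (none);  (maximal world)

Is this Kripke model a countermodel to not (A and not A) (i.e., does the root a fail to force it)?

No

a forces not (A and not A): no world accessible from a forces A and not A.
So the root a forces not (A and not A); the model is not a countermodel.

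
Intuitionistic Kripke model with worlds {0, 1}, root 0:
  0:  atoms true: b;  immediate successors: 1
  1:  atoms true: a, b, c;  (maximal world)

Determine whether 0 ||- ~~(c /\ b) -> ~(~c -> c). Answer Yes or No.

0 ||-/- ~~(c /\ b) -> ~(~c -> c): already at 0 itself, 0 ||- ~~(c /\ b) but 0 ||-/- ~(~c -> c).
0 ||-/- ~(~c -> c) since 0 is accessible from 0 and 0 ||- ~c -> c.
0 ||- ~c -> c vacuously: no world accessible from 0 forces the antecedent ~c.

No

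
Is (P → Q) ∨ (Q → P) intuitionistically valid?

No

This is the Gödel–Dummett linearity axiom, which is not intuitionistically valid.
A Kripke countermodel: worlds s0, s1, s2; order generated by s0 ≤ s1, s0 ≤ s2; atoms true at each world — s0:{}; s1:{P}; s2:{Q}.
s0 ⊮ (P → Q) ∨ (Q → P): neither disjunct is forced at s0.
s0 ⊮ P → Q: at the accessible world s1, s1 ⊩ P but s1 ⊮ Q.
s1 lacks atom Q, so s1 ⊮ Q.
So the root s0 does not force the formula.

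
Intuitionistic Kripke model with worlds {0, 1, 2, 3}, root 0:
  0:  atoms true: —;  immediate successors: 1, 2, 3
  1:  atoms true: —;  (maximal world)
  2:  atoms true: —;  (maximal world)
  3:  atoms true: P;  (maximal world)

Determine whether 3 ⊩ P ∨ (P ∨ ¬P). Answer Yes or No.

Yes

3 ⊩ P ∨ (P ∨ ¬P) via the disjunct P.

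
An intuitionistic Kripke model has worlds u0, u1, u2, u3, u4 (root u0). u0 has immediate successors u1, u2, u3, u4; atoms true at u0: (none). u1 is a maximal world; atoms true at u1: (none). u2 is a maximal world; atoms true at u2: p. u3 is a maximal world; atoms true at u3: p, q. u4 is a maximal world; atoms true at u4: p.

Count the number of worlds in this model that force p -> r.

1

u0: does not force it — u0 ||-/- p -> r: at the accessible world u2, u2 ||- p but u2 ||-/- r.
u1: forces it.
u2: does not force it — u2 ||-/- p -> r: already at u2 itself, u2 ||- p but u2 ||-/- r.
u3: does not force it.
u4: does not force it.
Worlds forcing the formula: {u1}.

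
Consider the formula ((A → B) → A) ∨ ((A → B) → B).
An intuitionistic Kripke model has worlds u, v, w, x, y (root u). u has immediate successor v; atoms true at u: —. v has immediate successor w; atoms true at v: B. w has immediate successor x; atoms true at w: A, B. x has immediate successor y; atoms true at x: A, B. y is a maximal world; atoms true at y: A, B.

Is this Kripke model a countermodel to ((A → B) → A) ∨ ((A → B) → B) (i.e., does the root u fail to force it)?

u ⊮ ((A → B) → A) ∨ ((A → B) → B): neither disjunct is forced at u.
u ⊮ (A → B) → A: already at u itself, u ⊩ A → B but u ⊮ A.
u lacks atom A, so u ⊮ A.
So the root u does not force ((A → B) → A) ∨ ((A → B) → B); the model is a countermodel.

Yes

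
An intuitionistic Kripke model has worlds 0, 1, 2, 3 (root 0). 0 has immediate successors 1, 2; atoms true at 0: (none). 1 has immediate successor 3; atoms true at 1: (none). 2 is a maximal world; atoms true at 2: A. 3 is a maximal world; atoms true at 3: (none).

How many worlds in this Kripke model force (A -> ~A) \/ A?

0: does not force it — 0 ||-/- (A -> ~A) \/ A: neither disjunct is forced at 0.
1: forces it.
2: forces it.
3: forces it.
Worlds forcing the formula: {1, 2, 3}.

3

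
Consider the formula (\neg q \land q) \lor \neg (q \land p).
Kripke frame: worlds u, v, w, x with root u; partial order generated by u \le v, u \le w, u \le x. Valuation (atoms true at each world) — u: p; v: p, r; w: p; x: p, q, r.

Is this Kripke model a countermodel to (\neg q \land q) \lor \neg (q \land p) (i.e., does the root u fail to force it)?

Yes

u \nVdash (\neg q \land q) \lor \neg (q \land p): neither disjunct is forced at u.
u \nVdash \neg q \land q since u fails \neg q.
So the root u does not force (\neg q \land q) \lor \neg (q \land p); the model is a countermodel.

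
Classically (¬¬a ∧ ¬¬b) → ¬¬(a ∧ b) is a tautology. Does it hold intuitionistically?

This is the distribution of double negation over conjunction, which is intuitionistically derivable.
Assume ¬¬a, ¬¬b, and ¬(a ∧ b). From a we'd get ¬b (since a ∧ b is refuted), contradicting ¬¬b; so ¬a, contradicting ¬¬a.

Yes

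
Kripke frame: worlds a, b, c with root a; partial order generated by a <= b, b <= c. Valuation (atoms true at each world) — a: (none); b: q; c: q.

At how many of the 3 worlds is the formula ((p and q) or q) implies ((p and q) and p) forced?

a: does not force it — a does not force ((p and q) or q) implies ((p and q) and p): at the accessible world b, b forces (p and q) or q but b does not force (p and q) and p.
b: does not force it — b does not force ((p and q) or q) implies ((p and q) and p): already at b itself, b forces (p and q) or q but b does not force (p and q) and p.
c: does not force it — c does not force ((p and q) or q) implies ((p and q) and p): already at c itself, c forces (p and q) or q but c does not force (p and q) and p.
Worlds forcing the formula: { }.

0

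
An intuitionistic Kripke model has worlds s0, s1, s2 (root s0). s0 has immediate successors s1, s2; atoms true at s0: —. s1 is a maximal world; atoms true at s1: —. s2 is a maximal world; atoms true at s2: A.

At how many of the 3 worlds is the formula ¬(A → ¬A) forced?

1

s0: does not force it — s0 ⊮ ¬(A → ¬A) since s1 is accessible from s0 and s1 ⊩ A → ¬A.
s1: does not force it — s1 ⊮ ¬(A → ¬A) since s1 is accessible from s1 and s1 ⊩ A → ¬A.
s2: forces it.
Worlds forcing the formula: {s2}.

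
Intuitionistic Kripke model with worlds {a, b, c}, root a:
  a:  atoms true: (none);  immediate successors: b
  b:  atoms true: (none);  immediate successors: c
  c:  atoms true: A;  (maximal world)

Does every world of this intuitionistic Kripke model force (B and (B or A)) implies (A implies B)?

Yes

a forces (B and (B or A)) implies (A implies B) vacuously: no world accessible from a forces the antecedent B and (B or A).
Since the root a forces (B and (B or A)) implies (A implies B) and forcing is persistent (monotone upward), every world forces it.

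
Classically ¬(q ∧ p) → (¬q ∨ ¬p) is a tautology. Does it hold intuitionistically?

This is the constructively invalid direction of De Morgan's law for conjunction, which is not intuitionistically valid.
A Kripke countermodel: worlds u0, u1, u2; order generated by u0 ≤ u1, u0 ≤ u2; atoms true at each world — u0:{}; u1:{q}; u2:{p}.
u0 ⊮ ¬(q ∧ p) → (¬q ∨ ¬p): already at u0 itself, u0 ⊩ ¬(q ∧ p) but u0 ⊮ ¬q ∨ ¬p.
u0 ⊮ ¬q ∨ ¬p: neither disjunct is forced at u0.
u0 ⊮ ¬q since u1 is accessible from u0 and u1 ⊩ q.
So the root u0 does not force the formula.

No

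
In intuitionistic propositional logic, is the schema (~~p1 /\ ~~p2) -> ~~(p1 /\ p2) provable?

Yes

This is the distribution of double negation over conjunction, which is intuitionistically derivable.
Assume ~~p1, ~~p2, and ~(p1 /\ p2). From p1 we'd get ~p2 (since p1 /\ p2 is refuted), contradicting ~~p2; so ~p1, contradicting ~~p1.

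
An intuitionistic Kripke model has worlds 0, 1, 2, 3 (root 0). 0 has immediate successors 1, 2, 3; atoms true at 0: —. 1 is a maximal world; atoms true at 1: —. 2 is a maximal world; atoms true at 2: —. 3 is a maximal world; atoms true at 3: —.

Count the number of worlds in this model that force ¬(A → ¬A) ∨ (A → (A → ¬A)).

0: forces it.
1: forces it.
2: forces it.
3: forces it.
Worlds forcing the formula: {0, 1, 2, 3}.

4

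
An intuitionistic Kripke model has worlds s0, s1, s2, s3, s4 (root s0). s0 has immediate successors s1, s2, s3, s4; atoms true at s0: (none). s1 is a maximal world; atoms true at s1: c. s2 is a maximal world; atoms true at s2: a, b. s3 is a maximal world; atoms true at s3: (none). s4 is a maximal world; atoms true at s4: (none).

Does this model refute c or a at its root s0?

Yes

s0 does not force c or a: neither disjunct is forced at s0.
s0 lacks atom c, so s0 does not force c.
So the root s0 does not force c or a; the model is a countermodel.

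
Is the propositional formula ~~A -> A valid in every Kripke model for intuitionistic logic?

No

This is double-negation elimination, which is not intuitionistically valid.
A Kripke countermodel: worlds a, b; order generated by a <= b; atoms true at each world — a:{}; b:{A}.
a ||-/- ~~A -> A: already at a itself, a ||- ~~A but a ||-/- A.
a lacks atom A, so a ||-/- A.
So the root a does not force the formula.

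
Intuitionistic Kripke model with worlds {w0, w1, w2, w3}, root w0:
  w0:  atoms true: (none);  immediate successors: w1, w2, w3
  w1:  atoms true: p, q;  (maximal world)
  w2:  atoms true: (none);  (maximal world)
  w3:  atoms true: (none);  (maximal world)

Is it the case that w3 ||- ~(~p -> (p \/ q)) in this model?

Yes

w3 ||- ~(~p -> (p \/ q)): no world accessible from w3 forces ~p -> (p \/ q).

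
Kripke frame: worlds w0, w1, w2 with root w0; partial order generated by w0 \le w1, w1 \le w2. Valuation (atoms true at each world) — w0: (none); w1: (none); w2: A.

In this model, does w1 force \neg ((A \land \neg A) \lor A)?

No

w1 \nVdash \neg ((A \land \neg A) \lor A) since w2 is accessible from w1 and w2 \Vdash (A \land \neg A) \lor A.
w2 \Vdash (A \land \neg A) \lor A via the disjunct A.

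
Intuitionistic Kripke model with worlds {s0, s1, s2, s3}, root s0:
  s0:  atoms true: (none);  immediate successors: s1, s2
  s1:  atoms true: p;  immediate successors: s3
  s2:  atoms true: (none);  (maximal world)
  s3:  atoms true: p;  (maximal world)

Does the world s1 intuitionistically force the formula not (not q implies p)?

s1 does not force not (not q implies p) since s1 is accessible from s1 and s1 forces not q implies p.
s1 forces not q implies p: every world accessible from s1 that forces not q (namely s1, s3) also forces p.

No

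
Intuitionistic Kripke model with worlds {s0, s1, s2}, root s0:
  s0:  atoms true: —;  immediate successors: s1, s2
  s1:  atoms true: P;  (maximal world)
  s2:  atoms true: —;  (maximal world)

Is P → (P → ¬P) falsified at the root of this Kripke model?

Yes

s0 ⊮ P → (P → ¬P): at the accessible world s1, s1 ⊩ P but s1 ⊮ P → ¬P.
s1 ⊮ P → ¬P: already at s1 itself, s1 ⊩ P but s1 ⊮ ¬P.
s1 ⊮ ¬P since s1 is accessible from s1 and s1 ⊩ P.
So the root s0 does not force P → (P → ¬P); the model is a countermodel.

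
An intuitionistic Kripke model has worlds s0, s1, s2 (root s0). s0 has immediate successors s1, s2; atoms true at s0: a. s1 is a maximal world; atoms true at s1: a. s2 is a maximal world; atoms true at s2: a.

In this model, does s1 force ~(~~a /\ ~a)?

s1 ||- ~(~~a /\ ~a): no world accessible from s1 forces ~~a /\ ~a.

Yes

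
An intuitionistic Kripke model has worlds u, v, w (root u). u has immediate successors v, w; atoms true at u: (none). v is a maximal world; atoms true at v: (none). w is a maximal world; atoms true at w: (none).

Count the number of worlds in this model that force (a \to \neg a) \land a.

0

u: does not force it — u \nVdash (a \to \neg a) \land a since u fails a.
v: does not force it — v \nVdash (a \to \neg a) \land a since v fails a.
w: does not force it.
Worlds forcing the formula: { }.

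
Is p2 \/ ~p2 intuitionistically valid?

This is the law of excluded middle, which is not intuitionistically valid.
A Kripke countermodel: worlds a, b; order generated by a <= b; atoms true at each world — a:{}; b:{p2}.
a ||-/- p2 \/ ~p2: neither disjunct is forced at a.
a lacks atom p2, so a ||-/- p2.
So the root a does not force the formula.

No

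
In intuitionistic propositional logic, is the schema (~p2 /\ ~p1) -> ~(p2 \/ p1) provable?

Yes

This is a constructively valid De Morgan direction (conjunction of negations to negated disjunction), which is intuitionistically derivable.
If both ~p2 and ~p1 hold at a world, no accessible world forces p2 or forces p1, so none forces p2 \/ p1.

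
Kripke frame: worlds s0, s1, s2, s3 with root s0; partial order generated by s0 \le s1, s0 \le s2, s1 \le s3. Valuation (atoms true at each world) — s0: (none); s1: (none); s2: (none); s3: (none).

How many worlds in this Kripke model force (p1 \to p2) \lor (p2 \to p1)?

4

s0: forces it.
s1: forces it.
s2: forces it.
s3: forces it.
Worlds forcing the formula: {s0, s1, s2, s3}.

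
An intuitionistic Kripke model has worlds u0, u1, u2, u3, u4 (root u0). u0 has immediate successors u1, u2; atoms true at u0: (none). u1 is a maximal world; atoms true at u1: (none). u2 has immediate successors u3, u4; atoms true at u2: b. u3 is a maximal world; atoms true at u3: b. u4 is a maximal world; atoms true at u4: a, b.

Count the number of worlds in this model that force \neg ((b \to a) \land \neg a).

3

u0: does not force it — u0 \nVdash \neg ((b \to a) \land \neg a) since u1 is accessible from u0 and u1 \Vdash (b \to a) \land \neg a.
u1: does not force it — u1 \nVdash \neg ((b \to a) \land \neg a) since u1 is accessible from u1 and u1 \Vdash (b \to a) \land \neg a.
u2: forces it.
u3: forces it.
u4: forces it.
Worlds forcing the formula: {u2, u3, u4}.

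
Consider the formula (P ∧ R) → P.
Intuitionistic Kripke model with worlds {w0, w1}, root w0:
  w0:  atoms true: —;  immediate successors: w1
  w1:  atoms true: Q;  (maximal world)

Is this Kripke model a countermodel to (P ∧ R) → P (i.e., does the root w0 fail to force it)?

No

w0 ⊩ (P ∧ R) → P vacuously: no world accessible from w0 forces the antecedent P ∧ R.
So the root w0 forces (P ∧ R) → P; the model is not a countermodel.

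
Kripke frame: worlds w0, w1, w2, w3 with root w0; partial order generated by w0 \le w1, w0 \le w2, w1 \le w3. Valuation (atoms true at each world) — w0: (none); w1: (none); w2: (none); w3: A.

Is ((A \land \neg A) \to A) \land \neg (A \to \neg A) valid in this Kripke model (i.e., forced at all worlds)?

Not every world: w0 \nVdash ((A \land \neg A) \to A) \land \neg (A \to \neg A).
w0 \nVdash ((A \land \neg A) \to A) \land \neg (A \to \neg A) since w0 fails \neg (A \to \neg A).

No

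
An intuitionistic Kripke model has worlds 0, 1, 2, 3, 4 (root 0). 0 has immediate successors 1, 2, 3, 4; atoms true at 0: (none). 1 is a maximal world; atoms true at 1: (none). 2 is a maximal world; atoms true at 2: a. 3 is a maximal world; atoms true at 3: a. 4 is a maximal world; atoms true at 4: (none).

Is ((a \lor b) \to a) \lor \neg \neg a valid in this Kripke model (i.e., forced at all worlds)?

0 \Vdash ((a \lor b) \to a) \lor \neg \neg a via the disjunct (a \lor b) \to a.
Since the root 0 forces ((a \lor b) \to a) \lor \neg \neg a and forcing is persistent (monotone upward), every world forces it.

Yes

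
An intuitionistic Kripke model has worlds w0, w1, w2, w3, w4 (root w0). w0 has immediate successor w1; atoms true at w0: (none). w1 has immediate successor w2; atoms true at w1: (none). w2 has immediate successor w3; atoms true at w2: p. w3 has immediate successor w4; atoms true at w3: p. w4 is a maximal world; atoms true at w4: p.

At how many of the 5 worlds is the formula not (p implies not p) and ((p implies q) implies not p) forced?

5

w0: forces it.
w1: forces it.
w2: forces it.
w3: forces it.
w4: forces it.
Worlds forcing the formula: {w0, w1, w2, w3, w4}.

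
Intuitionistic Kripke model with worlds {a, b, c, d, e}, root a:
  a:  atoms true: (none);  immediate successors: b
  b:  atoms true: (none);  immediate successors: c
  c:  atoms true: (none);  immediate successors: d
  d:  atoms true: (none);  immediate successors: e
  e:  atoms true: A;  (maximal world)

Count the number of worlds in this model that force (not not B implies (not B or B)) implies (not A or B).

0

a: does not force it — a does not force (not not B implies (not B or B)) implies (not A or B): already at a itself, a forces not not B implies (not B or B) but a does not force not A or B.
b: does not force it — b does not force (not not B implies (not B or B)) implies (not A or B): already at b itself, b forces not not B implies (not B or B) but b does not force not A or B.
c: does not force it.
d: does not force it.
e: does not force it.
Worlds forcing the formula: { }.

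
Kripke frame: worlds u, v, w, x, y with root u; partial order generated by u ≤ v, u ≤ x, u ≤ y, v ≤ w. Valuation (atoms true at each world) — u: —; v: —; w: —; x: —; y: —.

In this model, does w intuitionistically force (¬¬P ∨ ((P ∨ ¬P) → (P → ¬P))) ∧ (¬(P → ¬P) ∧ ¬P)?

w ⊮ (¬¬P ∨ ((P ∨ ¬P) → (P → ¬P))) ∧ (¬(P → ¬P) ∧ ¬P) since w fails ¬(P → ¬P) ∧ ¬P.

No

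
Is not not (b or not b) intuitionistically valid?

Yes

This is the double negation of excluded middle, which is intuitionistically derivable.
Assuming not (b or not b): from b we'd get b or not b, so not b; but then b or not b again — contradiction. Hence not not (b or not b).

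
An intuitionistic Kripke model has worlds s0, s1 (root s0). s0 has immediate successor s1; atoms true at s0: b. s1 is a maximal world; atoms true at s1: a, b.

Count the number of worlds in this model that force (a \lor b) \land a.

s0: does not force it — s0 \nVdash (a \lor b) \land a since s0 fails a.
s1: forces it.
Worlds forcing the formula: {s1}.

1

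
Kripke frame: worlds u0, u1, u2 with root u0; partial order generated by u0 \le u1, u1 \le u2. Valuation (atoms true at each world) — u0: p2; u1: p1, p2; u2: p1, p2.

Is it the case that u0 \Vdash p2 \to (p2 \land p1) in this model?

No

u0 \nVdash p2 \to (p2 \land p1): already at u0 itself, u0 \Vdash p2 but u0 \nVdash p2 \land p1.
u0 \nVdash p2 \land p1 since u0 fails p1.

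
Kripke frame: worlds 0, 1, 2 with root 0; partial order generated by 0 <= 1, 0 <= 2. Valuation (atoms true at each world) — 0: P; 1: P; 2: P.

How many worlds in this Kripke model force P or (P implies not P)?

3

0: forces it.
1: forces it.
2: forces it.
Worlds forcing the formula: {0, 1, 2}.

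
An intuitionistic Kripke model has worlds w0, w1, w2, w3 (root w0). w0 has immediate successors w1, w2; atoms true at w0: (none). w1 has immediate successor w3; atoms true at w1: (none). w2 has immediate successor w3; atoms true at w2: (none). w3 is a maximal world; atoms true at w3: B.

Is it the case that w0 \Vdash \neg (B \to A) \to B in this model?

w0 \nVdash \neg (B \to A) \to B: already at w0 itself, w0 \Vdash \neg (B \to A) but w0 \nVdash B.
w0 lacks atom B, so w0 \nVdash B.

No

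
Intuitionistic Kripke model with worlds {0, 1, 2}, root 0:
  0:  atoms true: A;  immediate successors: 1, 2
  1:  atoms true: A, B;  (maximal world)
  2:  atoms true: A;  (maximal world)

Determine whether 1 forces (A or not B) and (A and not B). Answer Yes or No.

1 does not force (A or not B) and (A and not B) since 1 fails A and not B.

No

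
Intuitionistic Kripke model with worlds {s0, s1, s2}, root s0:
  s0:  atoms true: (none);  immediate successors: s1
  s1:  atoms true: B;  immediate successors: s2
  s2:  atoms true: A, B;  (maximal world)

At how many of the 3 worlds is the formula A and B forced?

1

s0: does not force it — s0 does not force A and B since s0 fails A.
s1: does not force it — s1 does not force A and B since s1 fails A.
s2: forces it.
Worlds forcing the formula: {s2}.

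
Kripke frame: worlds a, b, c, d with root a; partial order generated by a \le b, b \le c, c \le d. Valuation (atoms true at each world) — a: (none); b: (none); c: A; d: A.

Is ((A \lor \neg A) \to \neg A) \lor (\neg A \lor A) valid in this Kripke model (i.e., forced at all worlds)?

No

Not every world: a \nVdash ((A \lor \neg A) \to \neg A) \lor (\neg A \lor A).
a \nVdash ((A \lor \neg A) \to \neg A) \lor (\neg A \lor A): neither disjunct is forced at a.
a \nVdash (A \lor \neg A) \to \neg A: at the accessible world c, c \Vdash A \lor \neg A but c \nVdash \neg A.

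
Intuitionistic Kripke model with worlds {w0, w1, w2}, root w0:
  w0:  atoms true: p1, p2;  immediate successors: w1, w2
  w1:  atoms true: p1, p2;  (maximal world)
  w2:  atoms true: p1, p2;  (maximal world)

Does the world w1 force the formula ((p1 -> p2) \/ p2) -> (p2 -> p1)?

Yes

w1 ||- ((p1 -> p2) \/ p2) -> (p2 -> p1): every world accessible from w1 that forces (p1 -> p2) \/ p2 (namely w1) also forces p2 -> p1.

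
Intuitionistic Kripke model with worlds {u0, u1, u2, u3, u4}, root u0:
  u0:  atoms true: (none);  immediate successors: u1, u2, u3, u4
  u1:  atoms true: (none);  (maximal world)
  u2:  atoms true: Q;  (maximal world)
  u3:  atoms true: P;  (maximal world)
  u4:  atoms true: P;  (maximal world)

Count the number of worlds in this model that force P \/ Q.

u0: does not force it — u0 ||-/- P \/ Q: neither disjunct is forced at u0.
u1: does not force it — u1 ||-/- P \/ Q: neither disjunct is forced at u1.
u2: forces it.
u3: forces it.
u4: forces it.
Worlds forcing the formula: {u2, u3, u4}.

3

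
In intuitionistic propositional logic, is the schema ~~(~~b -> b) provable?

This is the double negation of double-negation elimination, which is intuitionistically derivable.
By Glivenko's theorem the double negation of any classical propositional tautology is intuitionistically provable; ~~b -> b is classically a tautology.

Yes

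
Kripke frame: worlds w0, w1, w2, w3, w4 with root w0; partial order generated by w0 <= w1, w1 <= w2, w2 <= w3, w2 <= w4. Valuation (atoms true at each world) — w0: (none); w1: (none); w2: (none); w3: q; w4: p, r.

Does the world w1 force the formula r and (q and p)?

w1 does not force r and (q and p) since w1 fails r.

No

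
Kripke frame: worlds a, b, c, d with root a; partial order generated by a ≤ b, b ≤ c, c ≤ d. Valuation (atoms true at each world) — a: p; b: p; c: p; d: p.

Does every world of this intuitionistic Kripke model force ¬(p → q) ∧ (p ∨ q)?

Yes

a ⊩ ¬(p → q) ∧ (p ∨ q) since a forces both conjuncts.
Since the root a forces ¬(p → q) ∧ (p ∨ q) and forcing is persistent (monotone upward), every world forces it.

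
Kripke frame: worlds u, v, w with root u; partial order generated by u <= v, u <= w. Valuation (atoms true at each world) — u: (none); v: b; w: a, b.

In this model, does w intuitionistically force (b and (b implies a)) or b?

Yes

w forces (b and (b implies a)) or b via the disjunct b and (b implies a).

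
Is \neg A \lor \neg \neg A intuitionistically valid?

This is the weak law of excluded middle, which is not intuitionistically valid.
A Kripke countermodel: worlds u, v, w; order generated by u \le v, u \le w; atoms true at each world — u:{}; v:{A}; w:{}.
u \nVdash \neg A \lor \neg \neg A: neither disjunct is forced at u.
u \nVdash \neg A since v is accessible from u and v \Vdash A.
So the root u does not force the formula.

No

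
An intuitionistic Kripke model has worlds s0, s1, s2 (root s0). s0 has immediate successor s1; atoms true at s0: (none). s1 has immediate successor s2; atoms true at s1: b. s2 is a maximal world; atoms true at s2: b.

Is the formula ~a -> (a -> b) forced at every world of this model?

Yes

s0 ||- ~a -> (a -> b): every world accessible from s0 that forces ~a (namely s0, s1, s2) also forces a -> b.
Since the root s0 forces ~a -> (a -> b) and forcing is persistent (monotone upward), every world forces it.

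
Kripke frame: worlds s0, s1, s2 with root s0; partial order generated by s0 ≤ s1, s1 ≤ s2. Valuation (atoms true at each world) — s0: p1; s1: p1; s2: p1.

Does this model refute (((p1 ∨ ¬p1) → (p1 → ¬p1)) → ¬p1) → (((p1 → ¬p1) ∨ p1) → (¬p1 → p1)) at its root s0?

s0 ⊩ (((p1 ∨ ¬p1) → (p1 → ¬p1)) → ¬p1) → (((p1 → ¬p1) ∨ p1) → (¬p1 → p1)): every world accessible from s0 that forces ((p1 ∨ ¬p1) → (p1 → ¬p1)) → ¬p1 (namely s0, s1, s2) also forces ((p1 → ¬p1) ∨ p1) → (¬p1 → p1).
So the root s0 forces (((p1 ∨ ¬p1) → (p1 → ¬p1)) → ¬p1) → (((p1 → ¬p1) ∨ p1) → (¬p1 → p1)); the model is not a countermodel.

No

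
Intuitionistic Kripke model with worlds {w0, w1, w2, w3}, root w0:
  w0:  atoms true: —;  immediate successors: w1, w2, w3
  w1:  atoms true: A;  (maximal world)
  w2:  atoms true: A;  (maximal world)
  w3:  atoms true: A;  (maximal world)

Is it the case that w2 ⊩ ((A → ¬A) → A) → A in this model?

w2 ⊩ ((A → ¬A) → A) → A: every world accessible from w2 that forces (A → ¬A) → A (namely w2) also forces A.

Yes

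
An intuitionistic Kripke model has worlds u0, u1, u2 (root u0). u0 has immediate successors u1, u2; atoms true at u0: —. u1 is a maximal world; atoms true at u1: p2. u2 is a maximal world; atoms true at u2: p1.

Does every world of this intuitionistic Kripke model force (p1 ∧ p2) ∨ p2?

No

Not every world: u0 ⊮ (p1 ∧ p2) ∨ p2.
u0 ⊮ (p1 ∧ p2) ∨ p2: neither disjunct is forced at u0.
u0 ⊮ p1 ∧ p2 since u0 fails p1.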